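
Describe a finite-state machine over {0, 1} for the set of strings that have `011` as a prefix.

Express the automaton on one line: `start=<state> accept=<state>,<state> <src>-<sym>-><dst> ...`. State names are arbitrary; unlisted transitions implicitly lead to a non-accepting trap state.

start=S0 accept=S3 S0-0->S1 S0-1->S4 S1-0->S4 S1-1->S2 S2-0->S4 S2-1->S3 S3-0->S3 S3-1->S3 S4-0->S4 S4-1->S4

Walk along `011` while the input agrees: from S0 take `0` to S1, and so on. Any deviation drops to the rejecting sink S4. Once S3 is reached the prefix is confirmed and every continuation is accepted.
        0   1  
>  S0   S1  S4 
   S1   S4  S2 
   S2   S4  S3 
 * S3   S3  S3 
   S4   S4  S4 
(> = start, * = accepting)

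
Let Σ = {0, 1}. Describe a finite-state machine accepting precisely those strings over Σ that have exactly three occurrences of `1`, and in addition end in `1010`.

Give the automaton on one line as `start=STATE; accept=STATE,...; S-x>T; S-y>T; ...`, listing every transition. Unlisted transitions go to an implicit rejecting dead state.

Build one automaton per condition and run them in lockstep. One (5 states) tracks the count of `1`s, saturating at 4; the other (5 states) tracks how much of the suffix `1010` has currently been matched. Each combined state is a pair, one component from each; accept when both components accept. After merging equivalent states the machine shrinks.
7 states suffice.
       0  1 
>  A   A  B 
   B   B  C 
   C   D  E 
   D   E  F 
   E   E  E 
   F   G  E 
 * G   E  E 
(> = start, * = accepting)

start=A; accept=G; A-0>A; A-1>B; B-0>B; B-1>C; C-0>D; C-1>E; D-0>E; D-1>F; E-0>E; E-1>E; F-0>G; F-1>E; G-0>E; G-1>E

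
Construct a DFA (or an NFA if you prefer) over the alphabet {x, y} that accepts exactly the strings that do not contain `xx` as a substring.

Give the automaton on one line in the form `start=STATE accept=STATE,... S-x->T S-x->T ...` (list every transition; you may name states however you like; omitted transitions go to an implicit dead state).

This is the complement of 'contains `xx`'. Use the same substring-matching states — A through C holding how much of `xx` has just been matched — but flip the accepting set: everything except the trap C accepts.
With 3 states:
       x  y 
>* A   B  A 
 * B   C  A 
   C   C  C 
(> = start, * = accepting)

start=A accept=A,B A-x->B A-y->A B-x->C B-y->A C-x->C C-y->C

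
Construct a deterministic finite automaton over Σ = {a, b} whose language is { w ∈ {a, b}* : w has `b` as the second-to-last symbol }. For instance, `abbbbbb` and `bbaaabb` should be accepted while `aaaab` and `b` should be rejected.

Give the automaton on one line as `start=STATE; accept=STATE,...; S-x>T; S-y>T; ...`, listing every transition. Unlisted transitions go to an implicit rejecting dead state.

start=S0; accept=S5,S6; S0-a>S1; S0-b>S2; S1-a>S3; S1-b>S4; S2-a>S5; S2-b>S6; S3-a>S3; S3-b>S4; S4-a>S5; S4-b>S6; S5-a>S3; S5-b>S4; S6-a>S5; S6-b>S6

A DFA must remember the last 2 symbols (since which symbol is second-to-last isn't known until the input ends). Use one state per possible window of the last ≤2 symbols; accept from those whose window starts with `b`.
A 7-state machine:
        a   b  
>  S0   S1  S2 
   S1   S3  S4 
   S2   S5  S6 
   S3   S3  S4 
   S4   S5  S6 
 * S5   S3  S4 
 * S6   S5  S6 
(> = start, * = accepting)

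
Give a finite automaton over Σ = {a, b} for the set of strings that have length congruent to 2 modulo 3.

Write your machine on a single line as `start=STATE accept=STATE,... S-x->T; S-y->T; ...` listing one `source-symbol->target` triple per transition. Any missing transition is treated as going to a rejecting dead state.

Only the length mod 3 matters, so use a 3-cycle: from any state, every input symbol moves to the next state, wrapping s2 back to s0. Mark s2 accepting.
3 states suffice.
        a   b  
>  s0   s1  s1 
   s1   s2  s2 
 * s2   s0  s0 
(> = start, * = accepting)

start=s0; accept=s2; s0-a->s1; s0-b->s1; s1-a->s2; s1-b->s2; s2-a->s0; s2-b->s0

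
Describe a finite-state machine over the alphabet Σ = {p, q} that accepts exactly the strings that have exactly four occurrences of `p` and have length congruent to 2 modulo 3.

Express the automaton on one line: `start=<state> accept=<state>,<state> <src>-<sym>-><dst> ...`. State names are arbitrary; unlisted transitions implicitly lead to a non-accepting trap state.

Handle the two conditions separately and then intersect. One (6 states) tracks the count of `p`s, saturating at 5; the other (3 states) tracks the input length modulo 3. Each combined state is a pair, one component from each; accept when both components accept. Equivalent product states are then merged.
16 states suffice.
          p    q  
>  s0     s1   s2 
   s1     s3   s4 
   s2     s4   s5 
   s3     s6   s7 
   s4     s7   s8 
   s5     s8   s0 
   s6     s9  s10 
   s7    s10  s11 
   s8    s11   s1 
   s9    s12  s13 
   s10   s13  s14 
   s11   s14   s3 
   s12   s12  s12 
 * s13   s12  s15 
   s14   s15   s6 
   s15   s12   s9 
(> = start, * = accepting)

start=s0 accept=s13 s0-p->s1 s0-q->s2 s1-p->s3 s1-q->s4 s2-p->s4 s2-q->s5 s3-p->s6 s3-q->s7 s4-p->s7 s4-q->s8 s5-p->s8 s5-q->s0 s6-p->s9 s6-q->s10 s7-p->s10 s7-q->s11 s8-p->s11 s8-q->s1 s9-p->s12 s9-q->s13 s10-p->s13 s10-q->s14 s11-p->s14 s11-q->s3 s12-p->s12 s12-q->s12 s13-p->s12 s13-q->s15 s14-p->s15 s14-q->s6 s15-p->s12 s15-q->s9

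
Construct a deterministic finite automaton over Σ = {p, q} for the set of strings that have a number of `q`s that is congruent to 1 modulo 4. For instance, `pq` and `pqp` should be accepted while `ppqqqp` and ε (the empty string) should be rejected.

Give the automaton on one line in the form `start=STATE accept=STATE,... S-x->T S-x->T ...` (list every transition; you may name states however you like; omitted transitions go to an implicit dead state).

Keep the running count of `q`s modulo 4: each `q` advances along the cycle s0 → s1 → s2 → s3 → s0 while other symbols loop. Accept at s1.
With 4 states:
        p   q  
>  s0   s0  s1 
 * s1   s1  s2 
   s2   s2  s3 
   s3   s3  s0 
(> = start, * = accepting)

start=s0 accept=s1 s0-p->s0 s0-q->s1 s1-p->s1 s1-q->s2 s2-p->s2 s2-q->s3 s3-p->s3 s3-q->s0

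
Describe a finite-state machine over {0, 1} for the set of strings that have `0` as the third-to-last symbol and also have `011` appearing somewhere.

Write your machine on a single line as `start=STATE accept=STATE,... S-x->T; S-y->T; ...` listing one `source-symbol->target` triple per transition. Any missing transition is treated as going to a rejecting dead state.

start=s0; accept=s10,s19,s20,s21; s0-0->s1; s0-1->s2; s1-0->s3; s1-1->s4; s2-0->s5; s2-1->s6; s3-0->s7; s3-1->s8; s4-0->s9; s4-1->s10; s5-0->s11; s5-1->s12; s6-0->s13; s6-1->s14; s7-0->s7; s7-1->s8; s8-0->s9; s8-1->s10; s9-0->s11; s9-1->s12; s10-0->s15; s10-1->s16; s11-0->s7; s11-1->s8; s12-0->s9; s12-1->s10; s13-0->s11; s13-1->s12; s14-0->s13; s14-1->s14; s15-0->s17; s15-1->s18; s16-0->s15; s16-1->s16; s17-0->s19; s17-1->s20; s18-0->s21; s18-1->s10; s19-0->s19; s19-1->s20; s20-0->s21; s20-1->s10; s21-0->s17; s21-1->s18

Build one automaton per condition and run them in lockstep. The first has 15 states tracking the last 3 symbols read; the second has 4 states tracking whether and how much of `011` has been seen. A product state is a pair (one from each), accepting exactly when both do.
With 22 states:
          0    1  
>  s0     s1   s2 
   s1     s3   s4 
   s2     s5   s6 
   s3     s7   s8 
   s4     s9  s10 
   s5    s11  s12 
   s6    s13  s14 
   s7     s7   s8 
   s8     s9  s10 
   s9    s11  s12 
 * s10   s15  s16 
   s11    s7   s8 
   s12    s9  s10 
   s13   s11  s12 
   s14   s13  s14 
   s15   s17  s18 
   s16   s15  s16 
   s17   s19  s20 
   s18   s21  s10 
 * s19   s19  s20 
 * s20   s21  s10 
 * s21   s17  s18 
(> = start, * = accepting)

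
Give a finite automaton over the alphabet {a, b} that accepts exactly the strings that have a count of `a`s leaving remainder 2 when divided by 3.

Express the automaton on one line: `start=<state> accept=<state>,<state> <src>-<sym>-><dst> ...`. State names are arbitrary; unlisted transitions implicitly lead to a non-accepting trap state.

start=q0 accept=q2 q0-a->q1 q0-b->q0 q1-a->q2 q1-b->q1 q2-a->q0 q2-b->q2

The only thing that matters is how many `a`s have appeared, reduced mod 3. Use one state per residue: q0 for 0, …, q2 for 2. Reading `a` moves to the next residue; anything else stays put. q2 is accepting.
3 states suffice.
        a   b  
>  q0   q1  q0 
   q1   q2  q1 
 * q2   q0  q2 
(> = start, * = accepting)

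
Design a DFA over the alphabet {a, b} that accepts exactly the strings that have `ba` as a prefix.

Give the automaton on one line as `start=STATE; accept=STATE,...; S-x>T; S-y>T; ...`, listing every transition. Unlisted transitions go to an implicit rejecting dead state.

Check the first 2 symbols one by one: s0 through s1 record how many have matched `ba` so far; any wrong symbol goes to the dead state s3. After all 2 match we enter the accepting sink s2.
4 states suffice.
        a   b  
>  s0   s3  s1 
   s1   s2  s3 
 * s2   s2  s2 
   s3   s3  s3 
(> = start, * = accepting)

start=s0; accept=s2; s0-a>s3; s0-b>s1; s1-a>s2; s1-b>s3; s2-a>s2; s2-b>s2; s3-a>s3; s3-b>s3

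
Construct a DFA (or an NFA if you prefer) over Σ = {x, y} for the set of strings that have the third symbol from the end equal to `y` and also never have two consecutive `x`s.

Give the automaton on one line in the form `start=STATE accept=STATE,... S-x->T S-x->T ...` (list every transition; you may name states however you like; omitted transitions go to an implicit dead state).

start=S0 accept=S6,S7,S8 S0-x->S1 S0-y->S2 S1-x->S3 S1-y->S2 S2-x->S4 S2-y->S5 S3-x->S3 S3-y->S3 S4-x->S3 S4-y->S6 S5-x->S7 S5-y->S8 S6-x->S4 S6-y->S5 S7-x->S3 S7-y->S6 S8-x->S7 S8-y->S8

Build one automaton per condition and run them in lockstep. The first has 15 states tracking the last 3 symbols read; the second has 3 states tracking partial matches of the forbidden pattern `xx`. A product state is a pair (one from each), accepting exactly when both do. Equivalent product states are then merged.
        x   y  
>  S0   S1  S2 
   S1   S3  S2 
   S2   S4  S5 
   S3   S3  S3 
   S4   S3  S6 
   S5   S7  S8 
 * S6   S4  S5 
 * S7   S3  S6 
 * S8   S7  S8 
(> = start, * = accepting)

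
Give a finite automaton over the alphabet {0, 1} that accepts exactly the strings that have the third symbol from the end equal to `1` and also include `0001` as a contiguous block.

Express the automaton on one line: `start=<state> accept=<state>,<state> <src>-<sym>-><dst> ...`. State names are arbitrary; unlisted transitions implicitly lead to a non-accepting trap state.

start=S0 accept=S7,S8,S9,S10 S0-0->S1 S0-1->S0 S1-0->S2 S1-1->S0 S2-0->S3 S2-1->S0 S3-0->S3 S3-1->S4 S4-0->S5 S4-1->S6 S5-0->S7 S5-1->S8 S6-0->S9 S6-1->S10 S7-0->S3 S7-1->S4 S8-0->S5 S8-1->S6 S9-0->S7 S9-1->S8 S10-0->S9 S10-1->S10

Build one automaton per condition and run them in lockstep. One (15 states) tracks the last 3 symbols read; the other (5 states) tracks whether and how much of `0001` has been seen. Each combined state is a pair, one component from each; accept when both components accept. After merging equivalent states the machine shrinks.
11 states suffice.
          0    1  
>  S0     S1   S0 
   S1     S2   S0 
   S2     S3   S0 
   S3     S3   S4 
   S4     S5   S6 
   S5     S7   S8 
   S6     S9  S10 
 * S7     S3   S4 
 * S8     S5   S6 
 * S9     S7   S8 
 * S10    S9  S10 
(> = start, * = accepting)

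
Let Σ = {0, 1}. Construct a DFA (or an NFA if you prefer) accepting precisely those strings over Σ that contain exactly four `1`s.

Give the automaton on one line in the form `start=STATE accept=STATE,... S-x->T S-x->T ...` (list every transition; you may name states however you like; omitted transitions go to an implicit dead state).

Count `1`s, saturating at 5: states s0 through s4 mean 0 through 4 `1`s seen; s5 means more than 4. Each `1` increments (capped at s5); other symbols loop. Accept from {s4}.
        0   1  
>  s0   s0  s1 
   s1   s1  s2 
   s2   s2  s3 
   s3   s3  s4 
 * s4   s4  s5 
   s5   s5  s5 
(> = start, * = accepting)

start=s0 accept=s4 s0-0->s0 s0-1->s1 s1-0->s1 s1-1->s2 s2-0->s2 s2-1->s3 s3-0->s3 s3-1->s4 s4-0->s4 s4-1->s5 s5-0->s5 s5-1->s5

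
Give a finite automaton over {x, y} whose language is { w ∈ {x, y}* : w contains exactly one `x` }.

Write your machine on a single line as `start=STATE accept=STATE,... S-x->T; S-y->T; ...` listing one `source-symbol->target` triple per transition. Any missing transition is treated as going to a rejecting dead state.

Count `x`s, saturating at 2: state s0 means no `x` yet, s1 means one `x` seen, s2 means more than one. Each `x` increments (capped at s2); other symbols loop. Accept from {s1}.
With 3 states:
        x   y  
>  s0   s1  s0 
 * s1   s2  s1 
   s2   s2  s2 
(> = start, * = accepting)

start=s0; accept=s1; s0-x->s1; s0-y->s0; s1-x->s2; s1-y->s1; s2-x->s2; s2-y->s2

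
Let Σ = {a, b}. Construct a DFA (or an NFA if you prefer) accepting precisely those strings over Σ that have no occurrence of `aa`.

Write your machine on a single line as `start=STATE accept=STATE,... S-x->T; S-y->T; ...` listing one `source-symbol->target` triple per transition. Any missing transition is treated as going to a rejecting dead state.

start=S0; accept=S0,S1; S0-a->S1; S0-b->S0; S1-a->S2; S1-b->S0; S2-a->S2; S2-b->S2

This is the complement of 'contains `aa`'. Use the same substring-matching states — S0 through S2 holding how much of `aa` has just been matched — but flip the accepting set: everything except the trap S2 accepts.
        a   b  
>* S0   S1  S0 
 * S1   S2  S0 
   S2   S2  S2 
(> = start, * = accepting)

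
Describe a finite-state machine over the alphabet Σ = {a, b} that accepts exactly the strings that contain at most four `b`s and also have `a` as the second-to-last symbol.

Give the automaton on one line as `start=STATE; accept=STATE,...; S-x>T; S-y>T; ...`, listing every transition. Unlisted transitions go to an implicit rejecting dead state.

Build one automaton per condition and run them in lockstep. The first has 6 states tracking the count of `b`s, saturating at 5; the second has 7 states tracking the last 2 symbols read. A product state is a pair (one from each), accepting exactly when both do.
A 23-state machine:
          a    b  
>  q0     q1   q2 
   q1     q3   q4 
   q2     q5   q6 
 * q3     q3   q4 
 * q4     q5   q6 
   q5     q7   q8 
   q6     q9  q10 
 * q7     q7   q8 
 * q8     q9  q10 
   q9    q11  q12 
   q10   q13  q14 
 * q11   q11  q12 
 * q12   q13  q14 
   q13   q15  q16 
   q14   q17  q18 
 * q15   q15  q16 
 * q16   q17  q18 
   q17   q19  q20 
   q18   q21  q18 
 * q19   q19  q20 
   q20   q21  q18 
   q21   q22  q20 
   q22   q22  q20 
(> = start, * = accepting)

start=q0; accept=q3,q4,q7,q8,q11,q12,q15,q16,q19; q0-a>q1; q0-b>q2; q1-a>q3; q1-b>q4; q2-a>q5; q2-b>q6; q3-a>q3; q3-b>q4; q4-a>q5; q4-b>q6; q5-a>q7; q5-b>q8; q6-a>q9; q6-b>q10; q7-a>q7; q7-b>q8; q8-a>q9; q8-b>q10; q9-a>q11; q9-b>q12; q10-a>q13; q10-b>q14; q11-a>q11; q11-b>q12; q12-a>q13; q12-b>q14; q13-a>q15; q13-b>q16; q14-a>q17; q14-b>q18; q15-a>q15; q15-b>q16; q16-a>q17; q16-b>q18; q17-a>q19; q17-b>q20; q18-a>q21; q18-b>q18; q19-a>q19; q19-b>q20; q20-a>q21; q20-b>q18; q21-a>q22; q21-b>q20; q22-a>q22; q22-b>q20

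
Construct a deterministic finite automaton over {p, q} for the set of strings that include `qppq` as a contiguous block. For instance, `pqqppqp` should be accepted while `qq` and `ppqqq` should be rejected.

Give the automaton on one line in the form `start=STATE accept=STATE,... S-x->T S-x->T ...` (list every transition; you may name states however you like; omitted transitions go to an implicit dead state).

Track how much of `qppq` has been matched so far: state S0 is no progress, S4 is the absorbing accept state reached once `qppq` has occurred. Intermediate states record partial matches; on a mismatch, fall back to the longest reusable overlap.
With 5 states:
        p   q  
>  S0   S0  S1 
   S1   S2  S1 
   S2   S3  S1 
   S3   S0  S4 
 * S4   S4  S4 
(> = start, * = accepting)

start=S0 accept=S4 S0-p->S0 S0-q->S1 S1-p->S2 S1-q->S1 S2-p->S3 S2-q->S1 S3-p->S0 S3-q->S4 S4-p->S4 S4-q->S4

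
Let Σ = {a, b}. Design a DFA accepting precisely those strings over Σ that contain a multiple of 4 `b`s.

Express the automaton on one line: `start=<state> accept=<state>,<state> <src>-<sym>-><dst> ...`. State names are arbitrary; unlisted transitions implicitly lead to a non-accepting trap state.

Keep the running count of `b`s modulo 4: each `b` advances along the cycle q0 → q1 → q2 → q3 → q0 while other symbols loop. Accept at q0.
With 4 states:
        a   b  
>* q0   q0  q1 
   q1   q1  q2 
   q2   q2  q3 
   q3   q3  q0 
(> = start, * = accepting)

start=q0 accept=q0 q0-a->q0 q0-b->q1 q1-a->q1 q1-b->q2 q2-a->q2 q2-b->q3 q3-a->q3 q3-b->q0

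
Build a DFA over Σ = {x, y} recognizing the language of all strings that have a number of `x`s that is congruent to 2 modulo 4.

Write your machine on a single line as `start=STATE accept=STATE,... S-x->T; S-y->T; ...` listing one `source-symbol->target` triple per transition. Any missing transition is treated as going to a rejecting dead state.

The only thing that matters is how many `x`s have appeared, reduced mod 4. Use one state per residue: S0 for 0, …, S3 for 3. Reading `x` moves to the next residue; anything else stays put. S2 is accepting.
With 4 states:
        x   y  
>  S0   S1  S0 
   S1   S2  S1 
 * S2   S3  S2 
   S3   S0  S3 
(> = start, * = accepting)

start=S0; accept=S2; S0-x->S1; S0-y->S0; S1-x->S2; S1-y->S1; S2-x->S3; S2-y->S2; S3-x->S0; S3-y->S3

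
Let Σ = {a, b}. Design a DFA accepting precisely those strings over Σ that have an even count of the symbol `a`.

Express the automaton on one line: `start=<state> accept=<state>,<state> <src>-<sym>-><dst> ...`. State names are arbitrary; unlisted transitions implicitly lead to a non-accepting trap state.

Keep the running count of `a`s modulo 2: each `a` advances along the cycle s0 → s1 → s0 while other symbols loop. Accept at s0.
With 2 states:
        a   b  
>* s0   s1  s0 
   s1   s0  s1 
(> = start, * = accepting)

start=s0 accept=s0 s0-a->s1 s0-b->s0 s1-a->s0 s1-b->s1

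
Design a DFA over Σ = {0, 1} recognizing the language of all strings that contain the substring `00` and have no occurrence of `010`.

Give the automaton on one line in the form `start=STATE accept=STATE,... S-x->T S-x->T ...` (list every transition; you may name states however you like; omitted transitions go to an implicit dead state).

start=q0 accept=q2,q4,q7 q0-0->q1 q0-1->q0 q1-0->q2 q1-1->q3 q2-0->q2 q2-1->q4 q3-0->q5 q3-1->q0 q4-0->q6 q4-1->q7 q5-0->q6 q5-1->q8 q6-0->q6 q6-1->q6 q7-0->q2 q7-1->q7 q8-0->q5 q8-1->q8

Build one automaton per condition and run them in lockstep. One (3 states) tracks whether and how much of `00` has been seen; the other (4 states) tracks partial matches of the forbidden pattern `010`. Each combined state is a pair, one component from each; accept when both components accept.
9 states suffice.
        0   1  
>  q0   q1  q0 
   q1   q2  q3 
 * q2   q2  q4 
   q3   q5  q0 
 * q4   q6  q7 
   q5   q6  q8 
   q6   q6  q6 
 * q7   q2  q7 
   q8   q5  q8 
(> = start, * = accepting)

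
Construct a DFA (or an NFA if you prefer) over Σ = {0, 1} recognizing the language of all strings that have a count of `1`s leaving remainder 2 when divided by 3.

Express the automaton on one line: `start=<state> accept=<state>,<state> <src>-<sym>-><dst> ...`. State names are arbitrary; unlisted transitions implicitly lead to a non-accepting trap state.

Keep the running count of `1`s modulo 3: each `1` advances along the cycle A → B → C → A while other symbols loop. Accept at C.
With 3 states:
       0  1 
>  A   A  B 
   B   B  C 
 * C   C  A 
(> = start, * = accepting)

start=A accept=C A-0->A A-1->B B-0->B B-1->C C-0->C C-1->A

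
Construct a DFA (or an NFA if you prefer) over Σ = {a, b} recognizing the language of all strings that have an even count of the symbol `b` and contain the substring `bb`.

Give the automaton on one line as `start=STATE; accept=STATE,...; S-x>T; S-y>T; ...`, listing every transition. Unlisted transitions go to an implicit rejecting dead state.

Handle the two conditions separately and then intersect. The first has 2 states tracking the count of `b`s modulo 2; the second has 3 states tracking whether and how much of `bb` has been seen. A product state is a pair (one from each), accepting exactly when both do.
With 6 states:
        a   b  
>  s0   s0  s1 
   s1   s2  s3 
   s2   s2  s4 
 * s3   s3  s5 
   s4   s0  s5 
   s5   s5  s3 
(> = start, * = accepting)

start=s0; accept=s3; s0-a>s0; s0-b>s1; s1-a>s2; s1-b>s3; s2-a>s2; s2-b>s4; s3-a>s3; s3-b>s5; s4-a>s0; s4-b>s5; s5-a>s5; s5-b>s3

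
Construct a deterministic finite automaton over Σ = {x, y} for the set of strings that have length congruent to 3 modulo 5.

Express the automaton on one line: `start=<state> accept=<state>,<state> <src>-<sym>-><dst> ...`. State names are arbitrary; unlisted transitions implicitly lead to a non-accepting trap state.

Only the length mod 5 matters, so use a 5-cycle: from any state, every input symbol moves to the next state, wrapping q4 back to q0. Mark q3 accepting.
        x   y  
>  q0   q1  q1 
   q1   q2  q2 
   q2   q3  q3 
 * q3   q4  q4 
   q4   q0  q0 
(> = start, * = accepting)

start=q0 accept=q3 q0-x->q1 q0-y->q1 q1-x->q2 q1-y->q2 q2-x->q3 q2-y->q3 q3-x->q4 q3-y->q4 q4-x->q0 q4-y->q0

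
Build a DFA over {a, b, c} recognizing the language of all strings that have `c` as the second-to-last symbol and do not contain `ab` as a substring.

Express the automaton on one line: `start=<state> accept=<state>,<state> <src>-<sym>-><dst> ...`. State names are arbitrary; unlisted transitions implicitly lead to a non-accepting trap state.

Run two small machines in parallel and take their product. One (13 states) tracks the last 2 symbols read; the other (3 states) tracks partial matches of the forbidden pattern `ab`. Each combined state is a pair, one component from each; accept when both components accept.
21 states suffice.
          a    b    c  
>  S0     S1   S2   S3 
   S1     S4   S5   S6 
   S2     S7   S8   S9 
   S3    S10  S11  S12 
   S4     S4   S5   S6 
   S5    S13  S14  S15 
   S6    S10  S11  S12 
   S7     S4   S5   S6 
   S8     S7   S8   S9 
   S9    S10  S11  S12 
 * S10    S4   S5   S6 
 * S11    S7   S8   S9 
 * S12   S10  S11  S12 
   S13   S16   S5  S17 
   S14   S13  S14  S15 
   S15   S18  S19  S20 
   S16   S16   S5  S17 
   S17   S18  S19  S20 
   S18   S16   S5  S17 
   S19   S13  S14  S15 
   S20   S18  S19  S20 
(> = start, * = accepting)

start=S0 accept=S10,S11,S12 S0-a->S1 S0-b->S2 S0-c->S3 S1-a->S4 S1-b->S5 S1-c->S6 S2-a->S7 S2-b->S8 S2-c->S9 S3-a->S10 S3-b->S11 S3-c->S12 S4-a->S4 S4-b->S5 S4-c->S6 S5-a->S13 S5-b->S14 S5-c->S15 S6-a->S10 S6-b->S11 S6-c->S12 S7-a->S4 S7-b->S5 S7-c->S6 S8-a->S7 S8-b->S8 S8-c->S9 S9-a->S10 S9-b->S11 S9-c->S12 S10-a->S4 S10-b->S5 S10-c->S6 S11-a->S7 S11-b->S8 S11-c->S9 S12-a->S10 S12-b->S11 S12-c->S12 S13-a->S16 S13-b->S5 S13-c->S17 S14-a->S13 S14-b->S14 S14-c->S15 S15-a->S18 S15-b->S19 S15-c->S20 S16-a->S16 S16-b->S5 S16-c->S17 S17-a->S18 S17-b->S19 S17-c->S20 S18-a->S16 S18-b->S5 S18-c->S17 S19-a->S13 S19-b->S14 S19-c->S15 S20-a->S18 S20-b->S19 S20-c->S20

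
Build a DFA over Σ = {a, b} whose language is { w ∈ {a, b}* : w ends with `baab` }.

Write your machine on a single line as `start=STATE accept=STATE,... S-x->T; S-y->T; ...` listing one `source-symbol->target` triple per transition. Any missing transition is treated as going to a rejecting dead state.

Let each state record the length of the longest suffix of the input read so far that is also a prefix of `baab`. s1 means the last symbol is `b`; s2 means the last 2 symbols are `ba`; s3 means the last 3 symbols are `baa`; s4 means the last 4 symbols are `baab`. Accept only at s4, where the string currently ends in `baab`.
With 5 states:
        a   b  
>  s0   s0  s1 
   s1   s2  s1 
   s2   s3  s1 
   s3   s0  s4 
 * s4   s2  s1 
(> = start, * = accepting)

start=s0; accept=s4; s0-a->s0; s0-b->s1; s1-a->s2; s1-b->s1; s2-a->s3; s2-b->s1; s3-a->s0; s3-b->s4; s4-a->s2; s4-b->s1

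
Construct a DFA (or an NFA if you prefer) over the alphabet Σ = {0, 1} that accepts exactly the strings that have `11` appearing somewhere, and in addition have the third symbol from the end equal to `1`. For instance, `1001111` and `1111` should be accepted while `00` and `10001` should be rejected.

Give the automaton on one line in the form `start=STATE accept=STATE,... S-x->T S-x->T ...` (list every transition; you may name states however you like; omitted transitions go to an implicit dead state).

start=s0 accept=s3,s4,s5,s6 s0-0->s0 s0-1->s1 s1-0->s0 s1-1->s2 s2-0->s3 s2-1->s4 s3-0->s5 s3-1->s6 s4-0->s3 s4-1->s4 s5-0->s7 s5-1->s8 s6-0->s9 s6-1->s2 s7-0->s7 s7-1->s8 s8-0->s9 s8-1->s2 s9-0->s5 s9-1->s6

Handle the two conditions separately and then intersect. The first has 3 states tracking whether and how much of `11` has been seen; the second has 15 states tracking the last 3 symbols read. A product state is a pair (one from each), accepting exactly when both do. Minimizing collapses redundant product states.
With 10 states:
        0   1  
>  s0   s0  s1 
   s1   s0  s2 
   s2   s3  s4 
 * s3   s5  s6 
 * s4   s3  s4 
 * s5   s7  s8 
 * s6   s9  s2 
   s7   s7  s8 
   s8   s9  s2 
   s9   s5  s6 
(> = start, * = accepting)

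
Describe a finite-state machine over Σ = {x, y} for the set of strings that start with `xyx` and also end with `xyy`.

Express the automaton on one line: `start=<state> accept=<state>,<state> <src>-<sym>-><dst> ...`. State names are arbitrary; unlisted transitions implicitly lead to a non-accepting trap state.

Build one automaton per condition and run them in lockstep. One (5 states) tracks whether the input so far still matches the prefix `xyx`; the other (4 states) tracks how much of the suffix `xyy` has currently been matched. Each combined state is a pair, one component from each; accept when both components accept.
An 11-state machine:
          x    y  
>  s0     s1   s2 
   s1     s3   s4 
   s2     s3   s2 
   s3     s3   s5 
   s4     s6   s7 
   s5     s3   s7 
   s6     s6   s8 
   s7     s3   s2 
   s8     s6   s9 
 * s9     s6  s10 
   s10    s6  s10 
(> = start, * = accepting)

start=s0 accept=s9 s0-x->s1 s0-y->s2 s1-x->s3 s1-y->s4 s2-x->s3 s2-y->s2 s3-x->s3 s3-y->s5 s4-x->s6 s4-y->s7 s5-x->s3 s5-y->s7 s6-x->s6 s6-y->s8 s7-x->s3 s7-y->s2 s8-x->s6 s8-y->s9 s9-x->s6 s9-y->s10 s10-x->s6 s10-y->s10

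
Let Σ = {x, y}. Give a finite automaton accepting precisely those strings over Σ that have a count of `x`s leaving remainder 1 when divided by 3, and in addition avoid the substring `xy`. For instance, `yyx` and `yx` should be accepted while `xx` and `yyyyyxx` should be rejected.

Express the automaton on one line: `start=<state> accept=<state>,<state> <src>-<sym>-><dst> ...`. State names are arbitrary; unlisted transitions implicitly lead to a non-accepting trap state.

Handle the two conditions separately and then intersect. One (3 states) tracks the count of `x`s modulo 3; the other (3 states) tracks partial matches of the forbidden pattern `xy`. Each combined state is a pair, one component from each; accept when both components accept. Equivalent product states are then merged.
With 5 states:
        x   y  
>  q0   q1  q0 
 * q1   q2  q3 
   q2   q4  q3 
   q3   q3  q3 
   q4   q1  q3 
(> = start, * = accepting)

start=q0 accept=q1 q0-x->q1 q0-y->q0 q1-x->q2 q1-y->q3 q2-x->q4 q2-y->q3 q3-x->q3 q3-y->q3 q4-x->q1 q4-y->q3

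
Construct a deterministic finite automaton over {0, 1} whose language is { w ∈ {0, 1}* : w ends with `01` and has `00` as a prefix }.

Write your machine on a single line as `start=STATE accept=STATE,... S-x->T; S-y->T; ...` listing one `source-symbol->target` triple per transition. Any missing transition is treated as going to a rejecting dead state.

start=s0; accept=s4; s0-0->s1; s0-1->s2; s1-0->s3; s1-1->s2; s2-0->s2; s2-1->s2; s3-0->s3; s3-1->s4; s4-0->s3; s4-1->s5; s5-0->s3; s5-1->s5

Handle the two conditions separately and then intersect. One (3 states) tracks how much of the suffix `01` has currently been matched; the other (4 states) tracks whether the input so far still matches the prefix `00`. Each combined state is a pair, one component from each; accept when both components accept. After merging equivalent states the machine shrinks.
6 states suffice.
        0   1  
>  s0   s1  s2 
   s1   s3  s2 
   s2   s2  s2 
   s3   s3  s4 
 * s4   s3  s5 
   s5   s3  s5 
(> = start, * = accepting)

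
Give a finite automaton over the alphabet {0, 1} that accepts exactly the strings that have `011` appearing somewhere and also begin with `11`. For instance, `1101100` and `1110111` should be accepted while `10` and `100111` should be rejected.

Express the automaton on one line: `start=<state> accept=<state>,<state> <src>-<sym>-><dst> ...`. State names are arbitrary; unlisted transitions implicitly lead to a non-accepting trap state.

Handle the two conditions separately and then intersect. One (4 states) tracks whether and how much of `011` has been seen; the other (4 states) tracks whether the input so far still matches the prefix `11`. Each combined state is a pair, one component from each; accept when both components accept. After merging equivalent states the machine shrinks.
7 states suffice.
        0   1  
>  S0   S1  S2 
   S1   S1  S1 
   S2   S1  S3 
   S3   S4  S3 
   S4   S4  S5 
   S5   S4  S6 
 * S6   S6  S6 
(> = start, * = accepting)

start=S0 accept=S6 S0-0->S1 S0-1->S2 S1-0->S1 S1-1->S1 S2-0->S1 S2-1->S3 S3-0->S4 S3-1->S3 S4-0->S4 S4-1->S5 S5-0->S4 S5-1->S6 S6-0->S6 S6-1->S6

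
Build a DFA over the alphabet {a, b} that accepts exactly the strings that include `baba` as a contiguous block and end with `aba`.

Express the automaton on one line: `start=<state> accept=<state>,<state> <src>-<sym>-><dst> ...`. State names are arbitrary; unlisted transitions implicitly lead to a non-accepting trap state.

Build one automaton per condition and run them in lockstep. The first has 5 states tracking whether and how much of `baba` has been seen; the second has 4 states tracking how much of the suffix `aba` has currently been matched. A product state is a pair (one from each), accepting exactly when both do. After merging equivalent states the machine shrinks.
        a   b  
>  q0   q0  q1 
   q1   q2  q1 
   q2   q0  q3 
   q3   q4  q1 
 * q4   q5  q6 
   q5   q5  q6 
   q6   q4  q7 
   q7   q5  q7 
(> = start, * = accepting)

start=q0 accept=q4 q0-a->q0 q0-b->q1 q1-a->q2 q1-b->q1 q2-a->q0 q2-b->q3 q3-a->q4 q3-b->q1 q4-a->q5 q4-b->q6 q5-a->q5 q5-b->q6 q6-a->q4 q6-b->q7 q7-a->q5 q7-b->q7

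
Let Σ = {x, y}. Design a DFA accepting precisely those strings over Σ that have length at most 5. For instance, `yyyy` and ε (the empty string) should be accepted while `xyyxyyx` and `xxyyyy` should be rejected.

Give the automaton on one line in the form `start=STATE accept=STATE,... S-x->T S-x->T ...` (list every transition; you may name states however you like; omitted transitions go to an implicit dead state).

Count input length up to 6: every symbol moves from q0 toward q6, which means 'more than 5' and absorbs. Accept from {q0, q1, q2, q3, q4, q5}.
7 states suffice.
        x   y  
>* q0   q1  q1 
 * q1   q2  q2 
 * q2   q3  q3 
 * q3   q4  q4 
 * q4   q5  q5 
 * q5   q6  q6 
   q6   q6  q6 
(> = start, * = accepting)

start=q0 accept=q0,q1,q2,q3,q4,q5 q0-x->q1 q0-y->q1 q1-x->q2 q1-y->q2 q2-x->q3 q2-y->q3 q3-x->q4 q3-y->q4 q4-x->q5 q4-y->q5 q5-x->q6 q5-y->q6 q6-x->q6 q6-y->q6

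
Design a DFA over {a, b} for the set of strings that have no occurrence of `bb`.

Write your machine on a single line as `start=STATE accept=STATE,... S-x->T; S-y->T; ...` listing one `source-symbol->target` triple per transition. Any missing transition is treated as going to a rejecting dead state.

start=S0; accept=S0,S1; S0-a->S0; S0-b->S1; S1-a->S0; S1-b->S2; S2-a->S2; S2-b->S2

This is the complement of 'contains `bb`'. Use the same substring-matching states — S0 through S2 holding how much of `bb` has just been matched — but flip the accepting set: everything except the trap S2 accepts.
A 3-state machine:
        a   b  
>* S0   S0  S1 
 * S1   S0  S2 
   S2   S2  S2 
(> = start, * = accepting)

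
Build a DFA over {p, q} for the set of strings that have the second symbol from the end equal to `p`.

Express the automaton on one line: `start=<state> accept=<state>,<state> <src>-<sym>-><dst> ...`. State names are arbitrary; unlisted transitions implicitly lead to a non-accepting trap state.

Because acceptance depends on a position counted from the end, the machine has to buffer the most recent 2 symbols. Make each state the string of the last up-to-2 symbols read; on input `x` shift the window left and append `x`. Accept when the buffered window has length 2 and begins with `p`.
       p  q 
>  A   B  C 
   B   D  E 
   C   F  G 
 * D   D  E 
 * E   F  G 
   F   D  E 
   G   F  G 
(> = start, * = accepting)

start=A accept=D,E A-p->B A-q->C B-p->D B-q->E C-p->F C-q->G D-p->D D-q->E E-p->F E-q->G F-p->D F-q->E G-p->F G-q->G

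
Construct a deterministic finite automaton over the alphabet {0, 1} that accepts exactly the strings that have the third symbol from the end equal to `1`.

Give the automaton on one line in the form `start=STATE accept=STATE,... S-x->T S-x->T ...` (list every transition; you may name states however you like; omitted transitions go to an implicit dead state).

Because acceptance depends on a position counted from the end, the machine has to buffer the most recent 3 symbols. Make each state the string of the last up-to-3 symbols read; on input `x` shift the window left and append `x`. Accept when the buffered window has length 3 and begins with `1`.
15 states suffice.
          0    1  
>  s0     s1   s2 
   s1     s3   s4 
   s2     s5   s6 
   s3     s7   s8 
   s4     s9  s10 
   s5    s11  s12 
   s6    s13  s14 
   s7     s7   s8 
   s8     s9  s10 
   s9    s11  s12 
   s10   s13  s14 
 * s11    s7   s8 
 * s12    s9  s10 
 * s13   s11  s12 
 * s14   s13  s14 
(> = start, * = accepting)

start=s0 accept=s11,s12,s13,s14 s0-0->s1 s0-1->s2 s1-0->s3 s1-1->s4 s2-0->s5 s2-1->s6 s3-0->s7 s3-1->s8 s4-0->s9 s4-1->s10 s5-0->s11 s5-1->s12 s6-0->s13 s6-1->s14 s7-0->s7 s7-1->s8 s8-0->s9 s8-1->s10 s9-0->s11 s9-1->s12 s10-0->s13 s10-1->s14 s11-0->s7 s11-1->s8 s12-0->s9 s12-1->s10 s13-0->s11 s13-1->s12 s14-0->s13 s14-1->s14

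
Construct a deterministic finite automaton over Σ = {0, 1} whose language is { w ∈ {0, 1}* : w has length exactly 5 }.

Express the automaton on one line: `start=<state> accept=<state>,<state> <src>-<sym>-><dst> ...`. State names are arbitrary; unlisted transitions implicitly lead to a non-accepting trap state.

We only need to distinguish lengths 0, 1, …, 5, and '>5'. Chain q0 → q1 → q2 → q3 → q4 → q5 → q6 on every symbol, with q6 looping. Accepting states: {q5}.
7 states suffice.
        0   1  
>  q0   q1  q1 
   q1   q2  q2 
   q2   q3  q3 
   q3   q4  q4 
   q4   q5  q5 
 * q5   q6  q6 
   q6   q6  q6 
(> = start, * = accepting)

start=q0 accept=q5 q0-0->q1 q0-1->q1 q1-0->q2 q1-1->q2 q2-0->q3 q2-1->q3 q3-0->q4 q3-1->q4 q4-0->q5 q4-1->q5 q5-0->q6 q5-1->q6 q6-0->q6 q6-1->q6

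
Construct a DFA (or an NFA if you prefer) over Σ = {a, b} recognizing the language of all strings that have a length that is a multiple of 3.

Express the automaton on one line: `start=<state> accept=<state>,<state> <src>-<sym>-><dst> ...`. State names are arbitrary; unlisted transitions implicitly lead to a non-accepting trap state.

start=q0 accept=q0 q0-a->q1 q0-b->q1 q1-a->q2 q1-b->q2 q2-a->q0 q2-b->q0

Only the length mod 3 matters, so use a 3-cycle: from any state, every input symbol moves to the next state, wrapping q2 back to q0. Mark q0 accepting.
        a   b  
>* q0   q1  q1 
   q1   q2  q2 
   q2   q0  q0 
(> = start, * = accepting)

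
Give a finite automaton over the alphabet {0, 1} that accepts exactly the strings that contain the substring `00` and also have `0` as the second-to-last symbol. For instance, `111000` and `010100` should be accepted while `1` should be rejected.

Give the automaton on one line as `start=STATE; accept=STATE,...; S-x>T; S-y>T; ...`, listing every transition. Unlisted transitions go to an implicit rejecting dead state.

Handle the two conditions separately and then intersect. One (3 states) tracks whether and how much of `00` has been seen; the other (7 states) tracks the last 2 symbols read. Each combined state is a pair, one component from each; accept when both components accept.
10 states suffice.
        0   1  
>  q0   q1  q2 
   q1   q3  q4 
   q2   q5  q6 
 * q3   q3  q7 
   q4   q5  q6 
   q5   q3  q4 
   q6   q5  q6 
 * q7   q8  q9 
   q8   q3  q7 
   q9   q8  q9 
(> = start, * = accepting)

start=q0; accept=q3,q7; q0-0>q1; q0-1>q2; q1-0>q3; q1-1>q4; q2-0>q5; q2-1>q6; q3-0>q3; q3-1>q7; q4-0>q5; q4-1>q6; q5-0>q3; q5-1>q4; q6-0>q5; q6-1>q6; q7-0>q8; q7-1>q9; q8-0>q3; q8-1>q7; q9-0>q8; q9-1>q9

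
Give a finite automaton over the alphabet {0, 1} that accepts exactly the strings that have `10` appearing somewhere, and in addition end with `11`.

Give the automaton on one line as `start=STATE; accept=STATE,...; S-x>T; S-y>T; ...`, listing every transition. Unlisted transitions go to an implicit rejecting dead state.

start=q0; accept=q4; q0-0>q0; q0-1>q1; q1-0>q2; q1-1>q1; q2-0>q2; q2-1>q3; q3-0>q2; q3-1>q4; q4-0>q2; q4-1>q4

Build one automaton per condition and run them in lockstep. The first has 3 states tracking whether and how much of `10` has been seen; the second has 3 states tracking how much of the suffix `11` has currently been matched. A product state is a pair (one from each), accepting exactly when both do. After merging equivalent states the machine shrinks.
5 states suffice.
        0   1  
>  q0   q0  q1 
   q1   q2  q1 
   q2   q2  q3 
   q3   q2  q4 
 * q4   q2  q4 
(> = start, * = accepting)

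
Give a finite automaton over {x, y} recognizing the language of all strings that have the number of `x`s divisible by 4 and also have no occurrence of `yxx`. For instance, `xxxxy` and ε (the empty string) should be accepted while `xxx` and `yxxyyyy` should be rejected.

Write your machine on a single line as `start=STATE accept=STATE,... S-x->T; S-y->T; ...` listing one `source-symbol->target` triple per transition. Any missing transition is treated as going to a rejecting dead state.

Build one automaton per condition and run them in lockstep. One (4 states) tracks the count of `x`s modulo 4; the other (4 states) tracks partial matches of the forbidden pattern `yxx`. Each combined state is a pair, one component from each; accept when both components accept. Minimizing collapses redundant product states.
With 13 states:
          x    y  
>* q0     q1   q2 
   q1     q3   q4 
 * q2     q5   q2 
   q3     q6   q7 
   q4     q8   q4 
   q5     q9   q4 
   q6     q0  q10 
   q7    q11   q7 
   q8     q9   q7 
   q9     q9   q9 
   q10   q12  q10 
   q11    q9  q10 
 * q12    q9   q2 
(> = start, * = accepting)

start=q0; accept=q0,q2,q12; q0-x->q1; q0-y->q2; q1-x->q3; q1-y->q4; q2-x->q5; q2-y->q2; q3-x->q6; q3-y->q7; q4-x->q8; q4-y->q4; q5-x->q9; q5-y->q4; q6-x->q0; q6-y->q10; q7-x->q11; q7-y->q7; q8-x->q9; q8-y->q7; q9-x->q9; q9-y->q9; q10-x->q12; q10-y->q10; q11-x->q9; q11-y->q10; q12-x->q9; q12-y->q2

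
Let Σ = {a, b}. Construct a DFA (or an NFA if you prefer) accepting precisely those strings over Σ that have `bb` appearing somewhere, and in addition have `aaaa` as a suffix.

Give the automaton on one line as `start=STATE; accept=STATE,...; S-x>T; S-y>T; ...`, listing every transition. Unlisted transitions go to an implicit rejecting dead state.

start=S0; accept=S6; S0-a>S0; S0-b>S1; S1-a>S0; S1-b>S2; S2-a>S3; S2-b>S2; S3-a>S4; S3-b>S2; S4-a>S5; S4-b>S2; S5-a>S6; S5-b>S2; S6-a>S6; S6-b>S2

Build one automaton per condition and run them in lockstep. The first has 3 states tracking whether and how much of `bb` has been seen; the second has 5 states tracking how much of the suffix `aaaa` has currently been matched. A product state is a pair (one from each), accepting exactly when both do. After merging equivalent states the machine shrinks.
A 7-state machine:
        a   b  
>  S0   S0  S1 
   S1   S0  S2 
   S2   S3  S2 
   S3   S4  S2 
   S4   S5  S2 
   S5   S6  S2 
 * S6   S6  S2 
(> = start, * = accepting)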